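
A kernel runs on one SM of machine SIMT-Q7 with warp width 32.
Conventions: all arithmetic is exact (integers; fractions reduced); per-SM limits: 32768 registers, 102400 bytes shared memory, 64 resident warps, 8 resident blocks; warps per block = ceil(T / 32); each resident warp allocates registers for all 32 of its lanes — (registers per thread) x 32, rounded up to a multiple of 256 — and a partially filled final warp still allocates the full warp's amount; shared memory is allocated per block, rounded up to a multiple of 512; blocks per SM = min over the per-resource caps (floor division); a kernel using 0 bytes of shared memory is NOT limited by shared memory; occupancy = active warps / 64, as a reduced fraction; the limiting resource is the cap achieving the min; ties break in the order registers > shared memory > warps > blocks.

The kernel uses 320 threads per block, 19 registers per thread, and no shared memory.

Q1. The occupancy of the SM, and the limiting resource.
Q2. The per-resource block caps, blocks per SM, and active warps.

Answer: occupancy 5/8, limited by registers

registers: 4 blocks
shared memory: no limit (kernel uses none)
warps: 6 blocks
blocks: 8 blocks

Answer: 4 blocks, 40 active warps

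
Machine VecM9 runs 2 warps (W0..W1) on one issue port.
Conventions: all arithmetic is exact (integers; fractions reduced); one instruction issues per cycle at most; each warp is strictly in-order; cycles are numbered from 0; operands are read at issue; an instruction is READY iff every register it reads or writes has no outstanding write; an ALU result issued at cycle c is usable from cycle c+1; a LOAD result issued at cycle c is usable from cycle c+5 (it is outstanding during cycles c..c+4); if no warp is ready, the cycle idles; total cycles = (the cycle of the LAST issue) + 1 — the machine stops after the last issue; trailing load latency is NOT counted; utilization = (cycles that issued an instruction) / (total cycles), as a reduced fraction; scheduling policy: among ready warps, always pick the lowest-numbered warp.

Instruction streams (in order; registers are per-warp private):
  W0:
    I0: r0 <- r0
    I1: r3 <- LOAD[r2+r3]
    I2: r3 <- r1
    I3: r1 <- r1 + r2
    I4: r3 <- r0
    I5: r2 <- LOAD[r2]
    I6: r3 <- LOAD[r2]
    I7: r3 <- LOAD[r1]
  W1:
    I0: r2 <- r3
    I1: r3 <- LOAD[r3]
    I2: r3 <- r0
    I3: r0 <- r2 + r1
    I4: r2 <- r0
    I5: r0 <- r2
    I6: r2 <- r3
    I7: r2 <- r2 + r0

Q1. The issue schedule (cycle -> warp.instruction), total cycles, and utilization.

cycle 0: W0.I0
cycle 1: W0.I1
cycle 2: W1.I0
cycle 3: W1.I1
cycle 4: idle
cycle 5: idle
cycle 6: W0.I2
cycle 7: W0.I3
cycle 8: W0.I4
cycle 9: W0.I5
cycle 10: W1.I2
cycle 11: W1.I3
cycle 12: W1.I4
cycle 13: W1.I5
cycle 14: W0.I6
cycle 15: W1.I6
cycle 16: W1.I7
cycle 17: idle
cycle 18: idle
cycle 19: W0.I7

Answer: 20 cycles, utilization 4/5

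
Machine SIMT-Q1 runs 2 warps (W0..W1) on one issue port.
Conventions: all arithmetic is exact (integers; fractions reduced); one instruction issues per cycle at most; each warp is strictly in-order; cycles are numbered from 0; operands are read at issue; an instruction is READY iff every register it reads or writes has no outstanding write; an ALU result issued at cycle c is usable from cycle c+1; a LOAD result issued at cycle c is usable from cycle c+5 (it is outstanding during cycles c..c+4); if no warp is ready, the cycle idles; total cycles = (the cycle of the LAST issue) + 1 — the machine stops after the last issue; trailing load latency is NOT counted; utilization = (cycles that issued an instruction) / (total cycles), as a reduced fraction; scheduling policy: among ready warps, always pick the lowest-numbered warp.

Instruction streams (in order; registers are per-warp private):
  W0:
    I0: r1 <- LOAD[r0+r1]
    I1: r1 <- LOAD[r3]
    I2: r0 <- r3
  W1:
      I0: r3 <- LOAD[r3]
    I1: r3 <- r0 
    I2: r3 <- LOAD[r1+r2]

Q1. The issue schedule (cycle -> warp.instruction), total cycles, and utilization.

cycle 0: W0.I0
cycle 1: W1.I0
cycle 2: idle
cycle 3: idle
cycle 4: idle
cycle 5: W0.I1
cycle 6: W0.I2
cycle 7: W1.I1
cycle 8: W1.I2

Answer: 9 cycles, utilization 2/3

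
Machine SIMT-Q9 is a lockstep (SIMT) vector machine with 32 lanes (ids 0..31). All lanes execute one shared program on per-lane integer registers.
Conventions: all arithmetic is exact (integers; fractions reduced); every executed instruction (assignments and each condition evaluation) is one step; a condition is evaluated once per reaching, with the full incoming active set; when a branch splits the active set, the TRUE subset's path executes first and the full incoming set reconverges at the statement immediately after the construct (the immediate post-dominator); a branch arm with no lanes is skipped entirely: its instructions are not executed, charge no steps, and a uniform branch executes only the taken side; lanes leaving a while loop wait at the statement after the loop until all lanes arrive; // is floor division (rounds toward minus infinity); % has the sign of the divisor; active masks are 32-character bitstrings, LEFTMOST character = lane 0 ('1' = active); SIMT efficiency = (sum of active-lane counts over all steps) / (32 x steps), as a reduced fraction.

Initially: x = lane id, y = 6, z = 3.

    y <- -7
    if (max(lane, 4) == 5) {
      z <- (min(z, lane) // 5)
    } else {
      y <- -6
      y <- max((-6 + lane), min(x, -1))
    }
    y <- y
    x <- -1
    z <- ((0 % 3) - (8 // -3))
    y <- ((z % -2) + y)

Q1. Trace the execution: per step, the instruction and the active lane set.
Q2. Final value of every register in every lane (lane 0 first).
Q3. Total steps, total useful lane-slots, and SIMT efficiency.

step 0: y <- -7                      11111111111111111111111111111111
step 1: eval (max(lane, 4) == 5)     11111111111111111111111111111111
step 2: z <- (min(z, lane) // 5)     00000100000000000000000000000000
step 3: y <- -6                      11111011111111111111111111111111
step 4: y <- max((-6 + lane), min(x, -1)) 11111011111111111111111111111111
step 5: y <- y                       11111111111111111111111111111111
step 6: x <- -1                      11111111111111111111111111111111
step 7: z <- ((0 % 3) - (8 // -3))   11111111111111111111111111111111
step 8: y <- ((z % -2) + y)          11111111111111111111111111111111

Answer: 9 steps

x: -1,-1,-1,-1,-1,-1,-1,-1,-1,-1,-1,-1,-1,-1,-1,-1,-1,-1,-1,-1,-1,-1,-1,-1,-1,-1,-1,-1,-1,-1,-1,-1
y: -2,-2,-2,-2,-2,-8,-1,0,1,2,3,4,5,6,7,8,9,10,11,12,13,14,15,16,17,18,19,20,21,22,23,24
z: 3,3,3,3,3,3,3,3,3,3,3,3,3,3,3,3,3,3,3,3,3,3,3,3,3,3,3,3,3,3,3,3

steps = 9; useful = 255; efficiency = 255/288 = 85/96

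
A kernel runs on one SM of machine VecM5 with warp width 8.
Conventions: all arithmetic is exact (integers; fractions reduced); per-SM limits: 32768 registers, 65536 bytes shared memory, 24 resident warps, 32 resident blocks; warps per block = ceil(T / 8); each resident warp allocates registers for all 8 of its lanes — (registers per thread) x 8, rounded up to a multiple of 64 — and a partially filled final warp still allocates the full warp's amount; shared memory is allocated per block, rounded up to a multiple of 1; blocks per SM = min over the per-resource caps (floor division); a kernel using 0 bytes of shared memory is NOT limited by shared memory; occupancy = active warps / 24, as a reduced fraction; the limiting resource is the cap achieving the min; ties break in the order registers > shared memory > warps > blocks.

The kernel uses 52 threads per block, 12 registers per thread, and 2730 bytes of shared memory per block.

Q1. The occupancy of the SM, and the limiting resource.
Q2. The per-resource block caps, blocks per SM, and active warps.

Answer: occupancy 7/8, limited by warps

registers: 36 blocks
shared memory: 24 blocks
warps: 3 blocks
blocks: 32 blocks

Answer: 3 blocks, 21 active warps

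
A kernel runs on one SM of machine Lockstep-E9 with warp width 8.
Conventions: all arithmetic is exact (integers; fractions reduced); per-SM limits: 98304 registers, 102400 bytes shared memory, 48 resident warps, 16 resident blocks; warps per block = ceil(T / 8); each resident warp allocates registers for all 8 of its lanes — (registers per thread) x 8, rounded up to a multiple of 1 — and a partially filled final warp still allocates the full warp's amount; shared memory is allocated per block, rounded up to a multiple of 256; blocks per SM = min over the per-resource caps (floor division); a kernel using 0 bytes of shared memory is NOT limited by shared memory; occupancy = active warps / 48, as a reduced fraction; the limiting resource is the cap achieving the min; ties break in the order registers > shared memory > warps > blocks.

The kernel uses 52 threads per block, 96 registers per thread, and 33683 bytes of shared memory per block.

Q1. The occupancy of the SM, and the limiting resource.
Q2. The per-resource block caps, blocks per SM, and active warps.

Answer: occupancy 7/16, limited by shared memory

registers: 18 blocks
shared memory: 3 blocks
warps: 6 blocks
blocks: 16 blocks

Answer: 3 blocks, 21 active warps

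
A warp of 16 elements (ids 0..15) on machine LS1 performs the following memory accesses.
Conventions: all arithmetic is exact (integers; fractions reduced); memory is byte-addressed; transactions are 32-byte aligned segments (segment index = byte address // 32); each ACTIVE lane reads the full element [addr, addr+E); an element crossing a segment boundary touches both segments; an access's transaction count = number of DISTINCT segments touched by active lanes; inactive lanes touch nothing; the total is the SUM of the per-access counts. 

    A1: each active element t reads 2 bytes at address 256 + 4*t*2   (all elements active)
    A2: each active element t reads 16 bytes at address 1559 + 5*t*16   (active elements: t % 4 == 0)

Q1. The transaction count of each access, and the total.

A1: 4 transactions
A2: 8 transactions

Answer: 4,8; total 12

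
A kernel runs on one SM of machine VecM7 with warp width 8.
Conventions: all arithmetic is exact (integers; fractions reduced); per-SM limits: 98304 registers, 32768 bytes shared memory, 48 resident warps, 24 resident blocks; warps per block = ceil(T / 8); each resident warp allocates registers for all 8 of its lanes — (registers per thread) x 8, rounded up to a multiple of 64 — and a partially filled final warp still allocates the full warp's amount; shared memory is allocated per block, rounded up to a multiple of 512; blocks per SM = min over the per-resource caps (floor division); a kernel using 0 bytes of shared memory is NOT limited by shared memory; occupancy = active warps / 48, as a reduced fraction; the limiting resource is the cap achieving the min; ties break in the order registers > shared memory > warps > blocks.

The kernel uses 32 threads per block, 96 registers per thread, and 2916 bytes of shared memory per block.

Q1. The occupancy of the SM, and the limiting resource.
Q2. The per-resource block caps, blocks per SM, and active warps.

Answer: occupancy 5/6, limited by shared memory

registers: 32 blocks
shared memory: 10 blocks
warps: 12 blocks
blocks: 24 blocks

Answer: 10 blocks, 40 active warps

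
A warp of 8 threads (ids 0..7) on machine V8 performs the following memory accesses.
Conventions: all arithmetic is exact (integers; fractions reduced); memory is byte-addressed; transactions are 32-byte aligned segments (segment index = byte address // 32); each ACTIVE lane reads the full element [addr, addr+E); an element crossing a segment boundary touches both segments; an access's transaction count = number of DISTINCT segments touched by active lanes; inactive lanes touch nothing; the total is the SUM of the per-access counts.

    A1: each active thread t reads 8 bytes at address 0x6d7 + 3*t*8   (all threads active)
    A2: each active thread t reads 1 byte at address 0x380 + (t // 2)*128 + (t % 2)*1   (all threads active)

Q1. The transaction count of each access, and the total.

A1: 7 transactions
A2: 4 transactions

Answer: 7,4; total 11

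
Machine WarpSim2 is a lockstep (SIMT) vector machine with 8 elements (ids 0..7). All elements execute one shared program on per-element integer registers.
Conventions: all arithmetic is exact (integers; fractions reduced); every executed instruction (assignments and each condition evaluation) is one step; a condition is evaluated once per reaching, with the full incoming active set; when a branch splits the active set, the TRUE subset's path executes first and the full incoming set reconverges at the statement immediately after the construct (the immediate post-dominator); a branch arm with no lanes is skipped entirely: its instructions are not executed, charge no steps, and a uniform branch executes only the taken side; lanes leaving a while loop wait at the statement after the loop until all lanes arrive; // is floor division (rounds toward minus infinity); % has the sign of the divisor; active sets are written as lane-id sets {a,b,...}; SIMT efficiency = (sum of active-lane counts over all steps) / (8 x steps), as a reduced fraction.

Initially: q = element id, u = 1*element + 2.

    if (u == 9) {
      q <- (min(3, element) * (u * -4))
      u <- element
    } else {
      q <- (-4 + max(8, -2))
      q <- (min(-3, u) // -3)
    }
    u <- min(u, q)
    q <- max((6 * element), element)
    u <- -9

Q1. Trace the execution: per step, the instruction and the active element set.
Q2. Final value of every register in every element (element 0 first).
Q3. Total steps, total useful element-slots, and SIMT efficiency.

step 0: eval (u == 9)                {0,1,2,3,4,5,6,7}
step 1: q <- (min(3, element) * (u * -4)) {7}
step 2: u <- element                 {7}
step 3: q <- (-4 + max(8, -2))       {0,1,2,3,4,5,6}
step 4: q <- (min(-3, u) // -3)      {0,1,2,3,4,5,6}
step 5: u <- min(u, q)               {0,1,2,3,4,5,6,7}
step 6: q <- max((6 * element), element) {0,1,2,3,4,5,6,7}
step 7: u <- -9                      {0,1,2,3,4,5,6,7}

Answer: 8 steps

q: 0,6,12,18,24,30,36,42
u: -9,-9,-9,-9,-9,-9,-9,-9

steps = 8; useful = 48; efficiency = 48/64 = 3/4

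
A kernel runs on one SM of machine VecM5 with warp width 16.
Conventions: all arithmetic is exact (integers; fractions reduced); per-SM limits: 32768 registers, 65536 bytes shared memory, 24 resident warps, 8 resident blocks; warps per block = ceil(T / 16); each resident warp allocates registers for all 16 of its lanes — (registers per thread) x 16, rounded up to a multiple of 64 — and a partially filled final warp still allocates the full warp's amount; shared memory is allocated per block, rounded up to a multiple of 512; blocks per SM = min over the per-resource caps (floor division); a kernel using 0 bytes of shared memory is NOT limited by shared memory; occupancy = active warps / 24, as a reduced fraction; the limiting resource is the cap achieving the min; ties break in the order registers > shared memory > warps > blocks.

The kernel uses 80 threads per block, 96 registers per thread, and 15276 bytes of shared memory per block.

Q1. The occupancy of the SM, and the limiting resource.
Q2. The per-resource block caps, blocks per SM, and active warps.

Answer: occupancy 5/6, limited by registers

registers: 4 blocks
shared memory: 4 blocks
warps: 4 blocks
blocks: 8 blocks

Answer: 4 blocks, 20 active warps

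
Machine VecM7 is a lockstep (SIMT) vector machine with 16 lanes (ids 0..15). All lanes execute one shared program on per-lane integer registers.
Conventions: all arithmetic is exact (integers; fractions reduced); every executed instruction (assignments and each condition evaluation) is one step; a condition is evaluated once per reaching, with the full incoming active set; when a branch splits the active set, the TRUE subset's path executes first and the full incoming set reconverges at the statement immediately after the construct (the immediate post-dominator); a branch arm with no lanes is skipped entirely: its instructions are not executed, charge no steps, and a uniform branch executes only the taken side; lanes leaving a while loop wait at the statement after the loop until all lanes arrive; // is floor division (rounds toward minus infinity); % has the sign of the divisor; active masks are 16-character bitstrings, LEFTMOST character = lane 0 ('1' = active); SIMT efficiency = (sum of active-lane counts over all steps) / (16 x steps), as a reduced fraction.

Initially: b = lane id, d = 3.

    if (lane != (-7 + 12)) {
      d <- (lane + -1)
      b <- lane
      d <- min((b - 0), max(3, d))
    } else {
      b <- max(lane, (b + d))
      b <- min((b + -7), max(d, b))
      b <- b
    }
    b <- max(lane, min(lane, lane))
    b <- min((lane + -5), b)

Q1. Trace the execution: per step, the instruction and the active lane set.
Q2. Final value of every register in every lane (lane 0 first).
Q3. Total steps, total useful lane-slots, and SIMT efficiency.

step 0: eval (lane != (-7 + 12))     1111111111111111
step 1: d <- (lane + -1)             1111101111111111
step 2: b <- lane                    1111101111111111
step 3: d <- min((b - 0), max(3, d)) 1111101111111111
step 4: b <- max(lane, (b + d))      0000010000000000
step 5: b <- min((b + -7), max(d, b)) 0000010000000000
step 6: b <- b                       0000010000000000
step 7: b <- max(lane, min(lane, lane)) 1111111111111111
step 8: b <- min((lane + -5), b)     1111111111111111

Answer: 9 steps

b: -5,-4,-3,-2,-1,0,1,2,3,4,5,6,7,8,9,10
d: 0,1,2,3,3,3,5,6,7,8,9,10,11,12,13,14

steps = 9; useful = 96; efficiency = 96/144 = 2/3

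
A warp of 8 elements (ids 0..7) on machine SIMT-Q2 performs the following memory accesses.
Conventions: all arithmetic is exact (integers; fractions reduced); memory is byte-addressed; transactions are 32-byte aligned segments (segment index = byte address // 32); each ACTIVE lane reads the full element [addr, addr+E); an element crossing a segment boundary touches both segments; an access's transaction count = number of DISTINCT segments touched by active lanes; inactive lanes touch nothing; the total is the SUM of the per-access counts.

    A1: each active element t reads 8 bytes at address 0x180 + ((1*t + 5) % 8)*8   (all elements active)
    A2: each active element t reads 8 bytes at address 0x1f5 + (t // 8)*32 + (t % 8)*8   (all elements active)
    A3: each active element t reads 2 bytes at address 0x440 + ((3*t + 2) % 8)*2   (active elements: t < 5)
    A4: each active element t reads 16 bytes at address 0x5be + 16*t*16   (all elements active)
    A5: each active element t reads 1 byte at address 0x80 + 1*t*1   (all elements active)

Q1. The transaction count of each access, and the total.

A1: 2 transactions
A2: 3 transactions
A3: 1 transaction
A4: 16 transactions
A5: 1 transaction

Answer: 2,3,1,16,1; total 23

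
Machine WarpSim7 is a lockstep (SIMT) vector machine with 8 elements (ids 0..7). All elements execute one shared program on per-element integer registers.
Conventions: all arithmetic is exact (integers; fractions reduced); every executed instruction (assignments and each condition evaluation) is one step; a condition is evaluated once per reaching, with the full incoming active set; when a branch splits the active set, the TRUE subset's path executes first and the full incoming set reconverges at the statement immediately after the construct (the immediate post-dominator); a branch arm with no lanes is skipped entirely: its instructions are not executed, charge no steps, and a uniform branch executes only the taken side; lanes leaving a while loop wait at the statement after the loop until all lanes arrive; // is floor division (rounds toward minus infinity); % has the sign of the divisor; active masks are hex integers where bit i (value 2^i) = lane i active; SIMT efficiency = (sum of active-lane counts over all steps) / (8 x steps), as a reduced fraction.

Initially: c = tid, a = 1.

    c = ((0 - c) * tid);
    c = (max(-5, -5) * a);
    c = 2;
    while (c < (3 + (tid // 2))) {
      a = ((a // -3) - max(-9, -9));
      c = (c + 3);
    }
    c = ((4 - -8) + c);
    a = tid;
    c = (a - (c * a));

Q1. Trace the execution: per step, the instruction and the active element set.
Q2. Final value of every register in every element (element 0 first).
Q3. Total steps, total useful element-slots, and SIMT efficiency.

step 0: c <- ((0 - c) * tid)         0xff
step 1: c <- (max(-5, -5) * a)       0xff
step 2: c <- 2                       0xff
step 3: eval (c < (3 + (tid // 2)))  0xff
step 4: a <- ((a // -3) - max(-9, -9)) 0xff
step 5: c <- (c + 3)                 0xff
step 6: eval (c < (3 + (tid // 2)))  0xff
step 7: a <- ((a // -3) - max(-9, -9)) 0xc0
step 8: c <- (c + 3)                 0xc0
step 9: eval (c < (3 + (tid // 2)))  0xc0
step 10: c <- ((4 - -8) + c)          0xff
step 11: a <- tid                     0xff
step 12: c <- (a - (c * a))           0xff

Answer: 13 steps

c: 0,-16,-32,-48,-64,-80,-114,-133
a: 0,1,2,3,4,5,6,7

steps = 13; useful = 86; efficiency = 86/104 = 43/52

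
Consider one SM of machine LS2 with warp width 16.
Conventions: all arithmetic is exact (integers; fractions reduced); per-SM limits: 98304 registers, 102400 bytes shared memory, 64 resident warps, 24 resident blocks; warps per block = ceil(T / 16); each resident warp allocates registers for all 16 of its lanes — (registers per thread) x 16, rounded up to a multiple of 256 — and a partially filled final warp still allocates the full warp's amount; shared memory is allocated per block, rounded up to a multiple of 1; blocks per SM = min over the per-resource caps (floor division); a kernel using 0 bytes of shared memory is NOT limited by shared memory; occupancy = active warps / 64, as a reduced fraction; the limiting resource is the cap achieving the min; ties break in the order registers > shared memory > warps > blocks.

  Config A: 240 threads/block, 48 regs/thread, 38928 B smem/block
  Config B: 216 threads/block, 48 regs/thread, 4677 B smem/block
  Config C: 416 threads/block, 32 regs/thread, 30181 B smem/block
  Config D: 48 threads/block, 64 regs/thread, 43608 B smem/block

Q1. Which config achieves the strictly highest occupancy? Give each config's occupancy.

occupancies: A 15/32, B 7/8, C 13/16, D 3/32

Answer: B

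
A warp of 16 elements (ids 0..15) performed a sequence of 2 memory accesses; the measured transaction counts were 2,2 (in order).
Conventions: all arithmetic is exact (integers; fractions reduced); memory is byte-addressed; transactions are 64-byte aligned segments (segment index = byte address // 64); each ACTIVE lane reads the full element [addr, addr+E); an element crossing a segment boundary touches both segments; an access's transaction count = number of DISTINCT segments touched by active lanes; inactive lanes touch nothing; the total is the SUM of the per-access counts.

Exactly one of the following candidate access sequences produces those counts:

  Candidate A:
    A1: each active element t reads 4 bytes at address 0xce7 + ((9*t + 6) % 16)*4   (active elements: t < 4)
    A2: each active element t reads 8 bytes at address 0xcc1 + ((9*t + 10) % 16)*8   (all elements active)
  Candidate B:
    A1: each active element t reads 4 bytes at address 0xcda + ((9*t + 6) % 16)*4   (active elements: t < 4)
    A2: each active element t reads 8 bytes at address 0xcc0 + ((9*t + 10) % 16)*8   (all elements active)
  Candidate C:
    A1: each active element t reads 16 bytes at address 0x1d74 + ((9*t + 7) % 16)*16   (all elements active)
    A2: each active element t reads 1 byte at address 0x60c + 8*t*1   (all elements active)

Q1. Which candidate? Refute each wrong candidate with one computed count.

A: A2 gives 3 transactions, not 2
C: A1 gives 5 transactions, not 2
B: all counts match (2,2)

Answer: B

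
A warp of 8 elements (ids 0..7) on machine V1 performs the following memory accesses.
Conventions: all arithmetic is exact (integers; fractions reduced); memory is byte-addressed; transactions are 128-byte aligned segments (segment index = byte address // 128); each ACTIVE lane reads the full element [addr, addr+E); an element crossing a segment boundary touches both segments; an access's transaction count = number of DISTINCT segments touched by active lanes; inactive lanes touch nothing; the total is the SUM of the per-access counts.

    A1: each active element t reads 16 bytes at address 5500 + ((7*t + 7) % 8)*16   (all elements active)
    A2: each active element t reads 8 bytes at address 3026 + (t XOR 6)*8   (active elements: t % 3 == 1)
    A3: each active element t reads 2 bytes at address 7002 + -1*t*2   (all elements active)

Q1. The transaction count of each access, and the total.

A1: 2 transactions
A2: 2 transactions
A3: 1 transaction

Answer: 2,2,1; total 5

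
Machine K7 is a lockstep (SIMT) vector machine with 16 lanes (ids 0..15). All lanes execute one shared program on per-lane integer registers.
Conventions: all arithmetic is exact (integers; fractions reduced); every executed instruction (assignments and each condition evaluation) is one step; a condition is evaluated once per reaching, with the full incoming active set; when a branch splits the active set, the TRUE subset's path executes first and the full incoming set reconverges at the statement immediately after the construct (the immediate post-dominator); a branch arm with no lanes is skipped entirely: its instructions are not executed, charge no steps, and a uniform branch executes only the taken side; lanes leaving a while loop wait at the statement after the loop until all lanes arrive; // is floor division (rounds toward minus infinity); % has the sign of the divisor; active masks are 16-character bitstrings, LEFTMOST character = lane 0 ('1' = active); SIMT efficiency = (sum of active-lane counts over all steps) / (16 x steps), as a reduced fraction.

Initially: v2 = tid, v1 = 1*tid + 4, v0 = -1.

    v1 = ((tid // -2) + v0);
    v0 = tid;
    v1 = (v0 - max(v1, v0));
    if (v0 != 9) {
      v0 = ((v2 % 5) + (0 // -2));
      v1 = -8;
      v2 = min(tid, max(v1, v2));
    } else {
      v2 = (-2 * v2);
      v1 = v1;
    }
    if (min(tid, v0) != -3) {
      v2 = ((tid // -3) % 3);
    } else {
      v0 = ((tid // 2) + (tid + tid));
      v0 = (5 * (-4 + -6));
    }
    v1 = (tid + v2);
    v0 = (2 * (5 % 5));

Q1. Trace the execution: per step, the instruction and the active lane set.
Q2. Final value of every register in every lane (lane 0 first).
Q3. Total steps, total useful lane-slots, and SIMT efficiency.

step 0: v1 <- ((tid // -2) + v0)     1111111111111111
step 1: v0 <- tid                    1111111111111111
step 2: v1 <- (v0 - max(v1, v0))     1111111111111111
step 3: eval (v0 != 9)               1111111111111111
step 4: v0 <- ((v2 % 5) + (0 // -2)) 1111111110111111
step 5: v1 <- -8                     1111111110111111
step 6: v2 <- min(tid, max(v1, v2))  1111111110111111
step 7: v2 <- (-2 * v2)              0000000001000000
step 8: v1 <- v1                     0000000001000000
step 9: eval (min(tid, v0) != -3)    1111111111111111
step 10: v2 <- ((tid // -3) % 3)      1111111111111111
step 11: v1 <- (tid + v2)             1111111111111111
step 12: v0 <- (2 * (5 % 5))          1111111111111111

Answer: 13 steps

v2: 0,2,2,2,1,1,1,0,0,0,2,2,2,1,1,1
v1: 0,3,4,5,5,6,7,7,8,9,12,13,14,14,15,16
v0: 0,0,0,0,0,0,0,0,0,0,0,0,0,0,0,0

steps = 13; useful = 175; efficiency = 175/208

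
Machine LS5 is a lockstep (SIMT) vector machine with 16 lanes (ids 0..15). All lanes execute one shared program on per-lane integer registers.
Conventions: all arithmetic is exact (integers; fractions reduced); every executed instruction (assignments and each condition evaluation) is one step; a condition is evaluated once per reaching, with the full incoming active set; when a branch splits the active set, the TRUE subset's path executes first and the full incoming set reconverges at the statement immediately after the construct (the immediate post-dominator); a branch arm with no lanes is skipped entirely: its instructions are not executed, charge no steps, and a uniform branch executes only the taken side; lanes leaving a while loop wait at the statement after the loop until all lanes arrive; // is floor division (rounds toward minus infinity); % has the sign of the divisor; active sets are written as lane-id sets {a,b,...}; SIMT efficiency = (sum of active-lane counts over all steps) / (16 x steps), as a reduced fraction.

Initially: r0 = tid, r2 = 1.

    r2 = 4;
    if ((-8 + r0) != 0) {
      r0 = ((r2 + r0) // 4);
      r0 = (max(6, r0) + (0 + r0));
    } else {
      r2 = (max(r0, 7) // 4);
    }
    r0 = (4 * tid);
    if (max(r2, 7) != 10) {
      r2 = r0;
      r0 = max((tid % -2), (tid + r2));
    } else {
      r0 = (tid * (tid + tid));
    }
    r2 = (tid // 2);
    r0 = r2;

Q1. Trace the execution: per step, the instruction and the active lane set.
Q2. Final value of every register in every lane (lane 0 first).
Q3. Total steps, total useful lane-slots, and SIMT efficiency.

step 0: r2 <- 4                      {0,1,2,3,4,5,6,7,8,9,10,11,12,13,14,15}
step 1: eval ((-8 + r0) != 0)        {0,1,2,3,4,5,6,7,8,9,10,11,12,13,14,15}
step 2: r0 <- ((r2 + r0) // 4)       {0,1,2,3,4,5,6,7,9,10,11,12,13,14,15}
step 3: r0 <- (max(6, r0) + (0 + r0)) {0,1,2,3,4,5,6,7,9,10,11,12,13,14,15}
step 4: r2 <- (max(r0, 7) // 4)      {8}
step 5: r0 <- (4 * tid)              {0,1,2,3,4,5,6,7,8,9,10,11,12,13,14,15}
step 6: eval (max(r2, 7) != 10)      {0,1,2,3,4,5,6,7,8,9,10,11,12,13,14,15}
step 7: r2 <- r0                     {0,1,2,3,4,5,6,7,8,9,10,11,12,13,14,15}
step 8: r0 <- max((tid % -2), (tid + r2)) {0,1,2,3,4,5,6,7,8,9,10,11,12,13,14,15}
step 9: r2 <- (tid // 2)             {0,1,2,3,4,5,6,7,8,9,10,11,12,13,14,15}
step 10: r0 <- r2                     {0,1,2,3,4,5,6,7,8,9,10,11,12,13,14,15}

Answer: 11 steps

r0: 0,0,1,1,2,2,3,3,4,4,5,5,6,6,7,7
r2: 0,0,1,1,2,2,3,3,4,4,5,5,6,6,7,7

steps = 11; useful = 159; efficiency = 159/176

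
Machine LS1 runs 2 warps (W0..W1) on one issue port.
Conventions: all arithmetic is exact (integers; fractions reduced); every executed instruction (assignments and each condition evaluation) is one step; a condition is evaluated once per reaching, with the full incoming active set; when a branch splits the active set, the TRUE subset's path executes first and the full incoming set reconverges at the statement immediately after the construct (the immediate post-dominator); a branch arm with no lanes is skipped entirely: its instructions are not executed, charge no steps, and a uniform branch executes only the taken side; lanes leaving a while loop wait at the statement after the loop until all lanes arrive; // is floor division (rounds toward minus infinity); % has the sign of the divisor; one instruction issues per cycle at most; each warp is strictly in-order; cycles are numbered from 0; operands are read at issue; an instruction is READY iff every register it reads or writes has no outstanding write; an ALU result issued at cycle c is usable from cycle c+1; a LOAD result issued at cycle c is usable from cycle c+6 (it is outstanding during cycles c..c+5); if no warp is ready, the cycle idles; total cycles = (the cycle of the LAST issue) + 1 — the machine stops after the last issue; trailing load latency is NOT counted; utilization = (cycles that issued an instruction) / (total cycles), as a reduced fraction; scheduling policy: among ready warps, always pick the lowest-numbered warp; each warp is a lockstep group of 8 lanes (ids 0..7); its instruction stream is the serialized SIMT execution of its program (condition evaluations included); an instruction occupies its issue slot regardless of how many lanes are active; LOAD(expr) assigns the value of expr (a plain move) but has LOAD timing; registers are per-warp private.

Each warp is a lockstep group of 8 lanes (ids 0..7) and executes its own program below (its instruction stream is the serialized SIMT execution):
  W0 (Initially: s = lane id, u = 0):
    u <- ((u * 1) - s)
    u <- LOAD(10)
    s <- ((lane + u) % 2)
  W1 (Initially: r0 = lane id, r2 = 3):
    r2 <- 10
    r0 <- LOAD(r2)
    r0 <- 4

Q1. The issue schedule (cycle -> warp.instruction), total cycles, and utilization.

cycle 0: W0.I0
cycle 1: W0.I1
cycle 2: W1.I0
cycle 3: W1.I1
cycle 4: idle
cycle 5: idle
cycle 6: idle
cycle 7: W0.I2
cycle 8: idle
cycle 9: W1.I2

Answer: 10 cycles, utilization 3/5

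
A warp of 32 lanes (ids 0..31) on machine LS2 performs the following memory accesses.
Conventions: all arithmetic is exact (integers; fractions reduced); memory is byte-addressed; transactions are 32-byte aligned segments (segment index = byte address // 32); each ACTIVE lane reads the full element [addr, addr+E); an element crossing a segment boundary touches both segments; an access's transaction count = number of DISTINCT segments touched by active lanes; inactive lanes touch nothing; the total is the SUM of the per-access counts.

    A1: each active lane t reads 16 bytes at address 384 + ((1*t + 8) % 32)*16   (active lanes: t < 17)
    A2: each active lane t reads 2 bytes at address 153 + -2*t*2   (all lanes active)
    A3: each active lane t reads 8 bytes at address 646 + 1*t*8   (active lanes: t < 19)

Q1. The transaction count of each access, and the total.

A1: 9 transactions
A2: 5 transactions
A3: 5 transactions

Answer: 9,5,5; total 19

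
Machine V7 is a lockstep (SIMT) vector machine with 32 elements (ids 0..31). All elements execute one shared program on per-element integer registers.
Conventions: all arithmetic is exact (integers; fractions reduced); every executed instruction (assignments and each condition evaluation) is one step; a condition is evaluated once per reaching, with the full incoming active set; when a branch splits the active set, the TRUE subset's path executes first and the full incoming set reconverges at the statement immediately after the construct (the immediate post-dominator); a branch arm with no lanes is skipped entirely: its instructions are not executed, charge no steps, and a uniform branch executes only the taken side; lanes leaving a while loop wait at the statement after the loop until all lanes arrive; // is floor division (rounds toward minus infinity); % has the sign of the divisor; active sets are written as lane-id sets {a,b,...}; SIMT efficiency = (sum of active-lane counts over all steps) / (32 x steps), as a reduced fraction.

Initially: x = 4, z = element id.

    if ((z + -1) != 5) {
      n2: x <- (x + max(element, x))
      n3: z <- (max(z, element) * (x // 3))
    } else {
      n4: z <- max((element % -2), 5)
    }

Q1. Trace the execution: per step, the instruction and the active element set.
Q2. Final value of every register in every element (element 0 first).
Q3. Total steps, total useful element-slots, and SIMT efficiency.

step 0: eval ((z + -1) != 5)         {0,1,2,3,4,5,6,7,8,9,10,11,12,13,14,15,16,17,18,19,20,21,22,23,24,25,26,27,28,29,30,31}
step 1: x <- (x + max(element, x))   {0,1,2,3,4,5,7,8,9,10,11,12,13,14,15,16,17,18,19,20,21,22,23,24,25,26,27,28,29,30,31}
step 2: z <- (max(z, element) * (x // 3)) {0,1,2,3,4,5,7,8,9,10,11,12,13,14,15,16,17,18,19,20,21,22,23,24,25,26,27,28,29,30,31}
step 3: z <- max((element % -2), 5)  {6}

Answer: 4 steps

x: 8,8,8,8,8,9,4,11,12,13,14,15,16,17,18,19,20,21,22,23,24,25,26,27,28,29,30,31,32,33,34,35
z: 0,2,4,6,8,15,5,21,32,36,40,55,60,65,84,90,96,119,126,133,160,168,176,207,216,225,260,270,280,319,330,341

steps = 4; useful = 95; efficiency = 95/128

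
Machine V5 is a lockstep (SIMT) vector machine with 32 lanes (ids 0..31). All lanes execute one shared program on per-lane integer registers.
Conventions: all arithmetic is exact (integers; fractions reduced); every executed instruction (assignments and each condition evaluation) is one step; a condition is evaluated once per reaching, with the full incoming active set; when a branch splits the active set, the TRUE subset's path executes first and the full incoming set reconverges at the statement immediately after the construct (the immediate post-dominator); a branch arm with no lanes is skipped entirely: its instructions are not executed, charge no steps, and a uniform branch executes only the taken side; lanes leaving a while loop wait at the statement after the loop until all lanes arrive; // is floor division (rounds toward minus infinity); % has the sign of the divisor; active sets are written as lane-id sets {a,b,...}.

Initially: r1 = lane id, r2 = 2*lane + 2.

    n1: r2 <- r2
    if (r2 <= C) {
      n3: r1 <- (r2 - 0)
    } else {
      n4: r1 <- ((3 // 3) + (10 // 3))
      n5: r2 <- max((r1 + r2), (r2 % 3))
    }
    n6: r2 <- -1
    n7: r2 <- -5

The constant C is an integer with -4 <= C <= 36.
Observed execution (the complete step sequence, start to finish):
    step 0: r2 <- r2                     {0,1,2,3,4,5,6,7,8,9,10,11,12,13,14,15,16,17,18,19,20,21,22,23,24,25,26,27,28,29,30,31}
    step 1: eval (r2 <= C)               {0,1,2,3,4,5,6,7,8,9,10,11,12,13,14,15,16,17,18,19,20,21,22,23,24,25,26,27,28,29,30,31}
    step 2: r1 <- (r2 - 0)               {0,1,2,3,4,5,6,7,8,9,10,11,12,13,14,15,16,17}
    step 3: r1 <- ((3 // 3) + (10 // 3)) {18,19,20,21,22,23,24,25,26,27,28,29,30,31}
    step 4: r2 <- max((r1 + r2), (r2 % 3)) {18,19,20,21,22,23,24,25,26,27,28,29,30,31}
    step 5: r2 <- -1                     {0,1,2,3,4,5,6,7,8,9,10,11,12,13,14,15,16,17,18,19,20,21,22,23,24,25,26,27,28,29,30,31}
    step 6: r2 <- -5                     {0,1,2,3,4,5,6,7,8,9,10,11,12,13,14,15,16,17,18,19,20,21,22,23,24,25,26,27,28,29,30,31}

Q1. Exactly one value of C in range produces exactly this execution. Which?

Answer: C = 36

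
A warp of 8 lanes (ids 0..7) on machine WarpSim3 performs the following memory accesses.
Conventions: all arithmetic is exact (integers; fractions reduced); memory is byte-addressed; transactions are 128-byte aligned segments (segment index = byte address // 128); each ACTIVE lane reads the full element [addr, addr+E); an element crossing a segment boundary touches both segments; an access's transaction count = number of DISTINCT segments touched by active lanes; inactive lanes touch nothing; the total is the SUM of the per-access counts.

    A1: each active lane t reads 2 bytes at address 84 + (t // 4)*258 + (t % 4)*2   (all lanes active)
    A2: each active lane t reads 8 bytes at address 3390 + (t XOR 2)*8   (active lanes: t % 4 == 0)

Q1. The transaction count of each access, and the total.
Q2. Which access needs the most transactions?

A1: 2 transactions
A2: 1 transaction

Answer: 2,1; total 3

Answer: A1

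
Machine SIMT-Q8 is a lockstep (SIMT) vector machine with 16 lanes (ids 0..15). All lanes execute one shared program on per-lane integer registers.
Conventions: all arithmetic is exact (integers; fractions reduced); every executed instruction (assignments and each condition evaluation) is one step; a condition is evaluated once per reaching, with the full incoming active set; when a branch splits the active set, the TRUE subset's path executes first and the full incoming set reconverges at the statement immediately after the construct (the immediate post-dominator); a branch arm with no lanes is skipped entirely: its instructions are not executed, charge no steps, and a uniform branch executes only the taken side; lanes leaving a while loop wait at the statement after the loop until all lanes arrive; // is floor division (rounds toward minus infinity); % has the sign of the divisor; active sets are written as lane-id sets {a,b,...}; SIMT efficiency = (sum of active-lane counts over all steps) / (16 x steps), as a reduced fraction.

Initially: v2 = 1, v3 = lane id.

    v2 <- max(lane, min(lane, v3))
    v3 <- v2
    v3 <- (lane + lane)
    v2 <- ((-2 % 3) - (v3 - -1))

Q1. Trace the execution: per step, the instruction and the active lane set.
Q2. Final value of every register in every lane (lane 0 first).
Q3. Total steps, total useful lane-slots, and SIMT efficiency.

step 0: v2 <- max(lane, min(lane, v3)) {0,1,2,3,4,5,6,7,8,9,10,11,12,13,14,15}
step 1: v3 <- v2                     {0,1,2,3,4,5,6,7,8,9,10,11,12,13,14,15}
step 2: v3 <- (lane + lane)          {0,1,2,3,4,5,6,7,8,9,10,11,12,13,14,15}
step 3: v2 <- ((-2 % 3) - (v3 - -1)) {0,1,2,3,4,5,6,7,8,9,10,11,12,13,14,15}

Answer: 4 steps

v2: 0,-2,-4,-6,-8,-10,-12,-14,-16,-18,-20,-22,-24,-26,-28,-30
v3: 0,2,4,6,8,10,12,14,16,18,20,22,24,26,28,30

steps = 4; useful = 64; efficiency = 64/64 = 1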